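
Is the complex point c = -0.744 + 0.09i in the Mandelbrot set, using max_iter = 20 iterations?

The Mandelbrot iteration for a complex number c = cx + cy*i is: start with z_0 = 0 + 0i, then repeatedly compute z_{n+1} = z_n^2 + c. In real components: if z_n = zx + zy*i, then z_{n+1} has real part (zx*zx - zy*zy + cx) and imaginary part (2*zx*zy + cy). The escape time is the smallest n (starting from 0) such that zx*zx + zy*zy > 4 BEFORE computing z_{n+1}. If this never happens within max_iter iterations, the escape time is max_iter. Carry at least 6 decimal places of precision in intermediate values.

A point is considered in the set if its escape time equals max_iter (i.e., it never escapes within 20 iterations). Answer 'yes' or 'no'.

z_0 = 0 + 0i, c = -0.7440 + 0.0900i
Iter 1: z = -0.7440 + 0.0900i, |z|^2 = 0.5616
Iter 2: z = -0.1986 + -0.0439i, |z|^2 = 0.0414
Iter 3: z = -0.7065 + 0.1074i, |z|^2 = 0.5107
Iter 4: z = -0.2564 + -0.0618i, |z|^2 = 0.0696
Iter 5: z = -0.6821 + 0.1217i, |z|^2 = 0.4800
Iter 6: z = -0.2936 + -0.0760i, |z|^2 = 0.0920
Iter 7: z = -0.6636 + 0.1346i, |z|^2 = 0.4585
Iter 8: z = -0.3218 + -0.0887i, |z|^2 = 0.1114
Iter 9: z = -0.6483 + 0.1471i, |z|^2 = 0.4420
Iter 10: z = -0.3453 + -0.1007i, |z|^2 = 0.1294
Iter 11: z = -0.6349 + 0.1595i, |z|^2 = 0.4286
Iter 12: z = -0.3663 + -0.1126i, |z|^2 = 0.1469
Iter 13: z = -0.6225 + 0.1725i, |z|^2 = 0.4172
Iter 14: z = -0.3863 + -0.1247i, |z|^2 = 0.1648
Iter 15: z = -0.6103 + 0.1864i, |z|^2 = 0.4073
Iter 16: z = -0.4062 + -0.1375i, |z|^2 = 0.1839
Iter 17: z = -0.5979 + 0.2017i, |z|^2 = 0.3982
Iter 18: z = -0.4272 + -0.1512i, |z|^2 = 0.2054
Iter 19: z = -0.5844 + 0.2192i, |z|^2 = 0.3895
Did not escape in 20 iterations → in set

Answer: yes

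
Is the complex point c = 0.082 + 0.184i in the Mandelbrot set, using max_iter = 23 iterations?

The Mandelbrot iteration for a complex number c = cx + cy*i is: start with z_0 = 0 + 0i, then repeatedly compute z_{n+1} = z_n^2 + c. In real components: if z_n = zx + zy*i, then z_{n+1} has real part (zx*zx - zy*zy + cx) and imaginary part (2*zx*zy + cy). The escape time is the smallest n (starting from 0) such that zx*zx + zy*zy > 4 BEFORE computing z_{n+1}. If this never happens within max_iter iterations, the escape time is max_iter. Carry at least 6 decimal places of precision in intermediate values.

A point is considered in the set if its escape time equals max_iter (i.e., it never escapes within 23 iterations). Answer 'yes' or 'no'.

Answer: yes

Derivation:
z_0 = 0 + 0i, c = 0.0820 + 0.1840i
Iter 1: z = 0.0820 + 0.1840i, |z|^2 = 0.0406
Iter 2: z = 0.0549 + 0.2142i, |z|^2 = 0.0489
Iter 3: z = 0.0391 + 0.2075i, |z|^2 = 0.0446
Iter 4: z = 0.0405 + 0.2002i, |z|^2 = 0.0417
Iter 5: z = 0.0435 + 0.2002i, |z|^2 = 0.0420
Iter 6: z = 0.0438 + 0.2014i, |z|^2 = 0.0425
Iter 7: z = 0.0433 + 0.2017i, |z|^2 = 0.0425
Iter 8: z = 0.0432 + 0.2015i, |z|^2 = 0.0425
Iter 9: z = 0.0433 + 0.2014i, |z|^2 = 0.0424
Iter 10: z = 0.0433 + 0.2014i, |z|^2 = 0.0425
Iter 11: z = 0.0433 + 0.2014i, |z|^2 = 0.0425
Iter 12: z = 0.0433 + 0.2014i, |z|^2 = 0.0425
Iter 13: z = 0.0433 + 0.2014i, |z|^2 = 0.0425
Iter 14: z = 0.0433 + 0.2014i, |z|^2 = 0.0425
Iter 15: z = 0.0433 + 0.2014i, |z|^2 = 0.0425
Iter 16: z = 0.0433 + 0.2014i, |z|^2 = 0.0425
Iter 17: z = 0.0433 + 0.2014i, |z|^2 = 0.0425
Iter 18: z = 0.0433 + 0.2014i, |z|^2 = 0.0425
Iter 19: z = 0.0433 + 0.2014i, |z|^2 = 0.0425
Iter 20: z = 0.0433 + 0.2014i, |z|^2 = 0.0425
Iter 21: z = 0.0433 + 0.2014i, |z|^2 = 0.0425
Iter 22: z = 0.0433 + 0.2014i, |z|^2 = 0.0425
Did not escape in 23 iterations → in set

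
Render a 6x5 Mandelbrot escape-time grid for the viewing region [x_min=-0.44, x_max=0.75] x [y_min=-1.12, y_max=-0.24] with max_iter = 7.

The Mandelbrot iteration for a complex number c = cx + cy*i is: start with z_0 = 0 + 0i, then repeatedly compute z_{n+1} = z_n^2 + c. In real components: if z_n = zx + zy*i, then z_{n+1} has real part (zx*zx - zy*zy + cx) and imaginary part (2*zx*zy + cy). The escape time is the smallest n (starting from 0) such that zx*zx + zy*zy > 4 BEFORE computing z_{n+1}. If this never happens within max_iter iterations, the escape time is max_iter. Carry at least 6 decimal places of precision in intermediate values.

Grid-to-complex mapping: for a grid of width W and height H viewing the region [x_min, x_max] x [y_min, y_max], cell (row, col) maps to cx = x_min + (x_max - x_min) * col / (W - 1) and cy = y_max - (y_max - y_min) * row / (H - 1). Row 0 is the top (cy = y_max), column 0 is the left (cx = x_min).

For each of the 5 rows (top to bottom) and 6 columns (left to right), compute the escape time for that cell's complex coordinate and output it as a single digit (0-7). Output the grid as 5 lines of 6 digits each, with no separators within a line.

Answer: 777753
777753
777733
576432
474322

Derivation:
(row=0, col=0): c = -0.4400 + -0.2400i → escape time 7
(row=0, col=1): c = -0.2020 + -0.2400i → escape time 7
(row=0, col=2): c = 0.0360 + -0.2400i → escape time 7
(row=0, col=3): c = 0.2740 + -0.2400i → escape time 7
(row=0, col=4): c = 0.5120 + -0.2400i → escape time 5
(row=0, col=5): c = 0.7500 + -0.2400i → escape time 3
(row=1, col=0): c = -0.4400 + -0.4600i → escape time 7
(row=1, col=1): c = -0.2020 + -0.4600i → escape time 7
(row=1, col=2): c = 0.0360 + -0.4600i → escape time 7
(row=1, col=3): c = 0.2740 + -0.4600i → escape time 7
(row=1, col=4): c = 0.5120 + -0.4600i → escape time 5
(row=1, col=5): c = 0.7500 + -0.4600i → escape time 3
(row=2, col=0): c = -0.4400 + -0.6800i → escape time 7
(row=2, col=1): c = -0.2020 + -0.6800i → escape time 7
(row=2, col=2): c = 0.0360 + -0.6800i → escape time 7
(row=2, col=3): c = 0.2740 + -0.6800i → escape time 7
(row=2, col=4): c = 0.5120 + -0.6800i → escape time 3
(row=2, col=5): c = 0.7500 + -0.6800i → escape time 3
(row=3, col=0): c = -0.4400 + -0.9000i → escape time 5
(row=3, col=1): c = -0.2020 + -0.9000i → escape time 7
(row=3, col=2): c = 0.0360 + -0.9000i → escape time 6
(row=3, col=3): c = 0.2740 + -0.9000i → escape time 4
(row=3, col=4): c = 0.5120 + -0.9000i → escape time 3
(row=3, col=5): c = 0.7500 + -0.9000i → escape time 2
(row=4, col=0): c = -0.4400 + -1.1200i → escape time 4
(row=4, col=1): c = -0.2020 + -1.1200i → escape time 7
(row=4, col=2): c = 0.0360 + -1.1200i → escape time 4
(row=4, col=3): c = 0.2740 + -1.1200i → escape time 3
(row=4, col=4): c = 0.5120 + -1.1200i → escape time 2
(row=4, col=5): c = 0.7500 + -1.1200i → escape time 2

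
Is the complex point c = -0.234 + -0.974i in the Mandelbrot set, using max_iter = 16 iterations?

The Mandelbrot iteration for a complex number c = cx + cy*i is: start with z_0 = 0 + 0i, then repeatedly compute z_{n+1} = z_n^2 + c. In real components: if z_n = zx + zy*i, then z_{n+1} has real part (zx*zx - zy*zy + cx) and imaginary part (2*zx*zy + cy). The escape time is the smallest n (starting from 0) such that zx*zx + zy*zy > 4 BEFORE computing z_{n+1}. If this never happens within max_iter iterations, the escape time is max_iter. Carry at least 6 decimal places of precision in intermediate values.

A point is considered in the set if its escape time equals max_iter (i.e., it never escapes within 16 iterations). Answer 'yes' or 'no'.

z_0 = 0 + 0i, c = -0.2340 + -0.9740i
Iter 1: z = -0.2340 + -0.9740i, |z|^2 = 1.0034
Iter 2: z = -1.1279 + -0.5182i, |z|^2 = 1.5407
Iter 3: z = 0.7697 + 0.1949i, |z|^2 = 0.6304
Iter 4: z = 0.3205 + -0.6740i, |z|^2 = 0.5569
Iter 5: z = -0.5855 + -1.4060i, |z|^2 = 2.3196
Iter 6: z = -1.8679 + 0.6725i, |z|^2 = 3.9411
Iter 7: z = 2.8027 + -3.4861i, |z|^2 = 20.0082
Escaped at iteration 7

Answer: no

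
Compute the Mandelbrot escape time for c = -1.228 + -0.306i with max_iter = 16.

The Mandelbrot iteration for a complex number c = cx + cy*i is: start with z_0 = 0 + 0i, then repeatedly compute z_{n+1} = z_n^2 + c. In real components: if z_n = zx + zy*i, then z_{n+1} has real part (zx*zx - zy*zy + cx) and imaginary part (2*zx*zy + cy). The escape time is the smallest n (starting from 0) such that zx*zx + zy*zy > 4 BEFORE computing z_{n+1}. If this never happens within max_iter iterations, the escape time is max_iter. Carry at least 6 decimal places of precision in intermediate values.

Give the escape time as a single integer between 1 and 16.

Answer: 12

Derivation:
z_0 = 0 + 0i, c = -1.2280 + -0.3060i
Iter 1: z = -1.2280 + -0.3060i, |z|^2 = 1.6016
Iter 2: z = 0.1863 + 0.4455i, |z|^2 = 0.2332
Iter 3: z = -1.3918 + -0.1400i, |z|^2 = 1.9566
Iter 4: z = 0.6895 + 0.0836i, |z|^2 = 0.4823
Iter 5: z = -0.7596 + -0.1908i, |z|^2 = 0.6134
Iter 6: z = -0.6874 + -0.0162i, |z|^2 = 0.4727
Iter 7: z = -0.7558 + -0.2838i, |z|^2 = 0.6518
Iter 8: z = -0.7373 + 0.1230i, |z|^2 = 0.5587
Iter 9: z = -0.6995 + -0.4873i, |z|^2 = 0.7268
Iter 10: z = -0.9762 + 0.3758i, |z|^2 = 1.0942
Iter 11: z = -0.4163 + -1.0397i, |z|^2 = 1.2543
Iter 12: z = -2.1357 + 0.5597i, |z|^2 = 4.8744
Escaped at iteration 12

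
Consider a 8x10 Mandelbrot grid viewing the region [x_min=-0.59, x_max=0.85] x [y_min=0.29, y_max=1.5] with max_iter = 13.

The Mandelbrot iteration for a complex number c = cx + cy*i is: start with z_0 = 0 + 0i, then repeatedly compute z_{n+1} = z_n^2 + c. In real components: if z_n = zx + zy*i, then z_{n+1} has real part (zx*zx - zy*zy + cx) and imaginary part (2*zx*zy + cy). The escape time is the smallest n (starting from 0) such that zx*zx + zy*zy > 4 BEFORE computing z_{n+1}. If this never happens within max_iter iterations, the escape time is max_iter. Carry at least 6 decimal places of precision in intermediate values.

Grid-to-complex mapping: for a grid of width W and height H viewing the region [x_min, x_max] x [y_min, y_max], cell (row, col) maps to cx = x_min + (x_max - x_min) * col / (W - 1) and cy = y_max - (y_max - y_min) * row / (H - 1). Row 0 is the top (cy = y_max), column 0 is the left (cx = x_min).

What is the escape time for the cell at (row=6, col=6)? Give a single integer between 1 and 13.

Answer: 3

Derivation:
z_0 = 0 + 0i, c = 0.6443 + 0.6933i
Iter 1: z = 0.6443 + 0.6933i, |z|^2 = 0.8958
Iter 2: z = 0.5787 + 1.5867i, |z|^2 = 2.8526
Iter 3: z = -1.5386 + 2.5298i, |z|^2 = 8.7670
Escaped at iteration 3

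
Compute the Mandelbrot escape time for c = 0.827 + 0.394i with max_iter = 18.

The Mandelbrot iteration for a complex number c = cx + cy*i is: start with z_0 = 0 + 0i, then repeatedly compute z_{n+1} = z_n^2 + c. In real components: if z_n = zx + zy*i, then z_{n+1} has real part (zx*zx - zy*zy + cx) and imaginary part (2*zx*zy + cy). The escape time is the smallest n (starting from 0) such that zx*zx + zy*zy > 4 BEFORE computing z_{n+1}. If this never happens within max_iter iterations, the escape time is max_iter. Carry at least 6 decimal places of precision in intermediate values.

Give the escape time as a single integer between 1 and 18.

Answer: 3

Derivation:
z_0 = 0 + 0i, c = 0.8270 + 0.3940i
Iter 1: z = 0.8270 + 0.3940i, |z|^2 = 0.8392
Iter 2: z = 1.3557 + 1.0457i, |z|^2 = 2.9313
Iter 3: z = 1.5715 + 3.2292i, |z|^2 = 12.8974
Escaped at iteration 3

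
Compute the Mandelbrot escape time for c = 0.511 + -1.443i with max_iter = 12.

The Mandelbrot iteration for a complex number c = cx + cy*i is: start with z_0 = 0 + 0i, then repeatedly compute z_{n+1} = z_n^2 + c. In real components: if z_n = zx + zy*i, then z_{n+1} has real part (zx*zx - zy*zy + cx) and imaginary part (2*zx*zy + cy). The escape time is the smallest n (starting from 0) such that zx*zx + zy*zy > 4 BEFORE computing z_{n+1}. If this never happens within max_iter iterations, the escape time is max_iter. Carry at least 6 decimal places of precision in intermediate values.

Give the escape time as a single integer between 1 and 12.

z_0 = 0 + 0i, c = 0.5110 + -1.4430i
Iter 1: z = 0.5110 + -1.4430i, |z|^2 = 2.3434
Iter 2: z = -1.3101 + -2.9177i, |z|^2 = 10.2297
Escaped at iteration 2

Answer: 2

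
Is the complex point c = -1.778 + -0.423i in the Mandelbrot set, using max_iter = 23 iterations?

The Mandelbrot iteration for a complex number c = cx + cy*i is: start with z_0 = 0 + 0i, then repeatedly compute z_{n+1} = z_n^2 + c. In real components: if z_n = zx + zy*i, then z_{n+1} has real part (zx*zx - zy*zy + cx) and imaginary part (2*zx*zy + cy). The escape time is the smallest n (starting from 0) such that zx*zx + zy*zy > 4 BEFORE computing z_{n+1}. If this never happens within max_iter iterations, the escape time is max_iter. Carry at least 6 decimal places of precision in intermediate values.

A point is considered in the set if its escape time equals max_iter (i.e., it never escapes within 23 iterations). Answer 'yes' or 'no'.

Answer: no

Derivation:
z_0 = 0 + 0i, c = -1.7780 + -0.4230i
Iter 1: z = -1.7780 + -0.4230i, |z|^2 = 3.3402
Iter 2: z = 1.2044 + 1.0812i, |z|^2 = 2.6194
Iter 3: z = -1.4965 + 2.1813i, |z|^2 = 6.9974
Escaped at iteration 3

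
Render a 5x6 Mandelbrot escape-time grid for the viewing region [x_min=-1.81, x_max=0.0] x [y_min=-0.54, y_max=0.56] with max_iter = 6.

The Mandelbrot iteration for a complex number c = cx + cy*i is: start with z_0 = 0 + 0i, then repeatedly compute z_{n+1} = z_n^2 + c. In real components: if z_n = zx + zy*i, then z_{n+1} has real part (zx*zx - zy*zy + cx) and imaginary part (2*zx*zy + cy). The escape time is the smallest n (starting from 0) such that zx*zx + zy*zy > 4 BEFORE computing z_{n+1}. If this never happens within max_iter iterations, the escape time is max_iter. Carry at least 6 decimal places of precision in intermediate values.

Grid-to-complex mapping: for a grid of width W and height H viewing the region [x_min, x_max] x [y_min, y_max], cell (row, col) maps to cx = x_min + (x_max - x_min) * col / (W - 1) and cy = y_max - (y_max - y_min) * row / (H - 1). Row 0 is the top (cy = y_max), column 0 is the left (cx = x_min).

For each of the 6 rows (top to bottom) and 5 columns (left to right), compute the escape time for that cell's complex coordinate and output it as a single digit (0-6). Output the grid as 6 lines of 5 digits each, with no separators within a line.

(row=0, col=0): c = -1.8100 + 0.5600i → escape time 3
(row=0, col=1): c = -1.3575 + 0.5600i → escape time 3
(row=0, col=2): c = -0.9050 + 0.5600i → escape time 5
(row=0, col=3): c = -0.4525 + 0.5600i → escape time 6
(row=0, col=4): c = 0.0000 + 0.5600i → escape time 6
(row=1, col=0): c = -1.8100 + 0.3400i → escape time 3
(row=1, col=1): c = -1.3575 + 0.3400i → escape time 6
(row=1, col=2): c = -0.9050 + 0.3400i → escape time 6
(row=1, col=3): c = -0.4525 + 0.3400i → escape time 6
(row=1, col=4): c = 0.0000 + 0.3400i → escape time 6
(row=2, col=0): c = -1.8100 + 0.1200i → escape time 4
(row=2, col=1): c = -1.3575 + 0.1200i → escape time 6
(row=2, col=2): c = -0.9050 + 0.1200i → escape time 6
(row=2, col=3): c = -0.4525 + 0.1200i → escape time 6
(row=2, col=4): c = 0.0000 + 0.1200i → escape time 6
(row=3, col=0): c = -1.8100 + -0.1000i → escape time 4
(row=3, col=1): c = -1.3575 + -0.1000i → escape time 6
(row=3, col=2): c = -0.9050 + -0.1000i → escape time 6
(row=3, col=3): c = -0.4525 + -0.1000i → escape time 6
(row=3, col=4): c = 0.0000 + -0.1000i → escape time 6
(row=4, col=0): c = -1.8100 + -0.3200i → escape time 3
(row=4, col=1): c = -1.3575 + -0.3200i → escape time 6
(row=4, col=2): c = -0.9050 + -0.3200i → escape time 6
(row=4, col=3): c = -0.4525 + -0.3200i → escape time 6
(row=4, col=4): c = 0.0000 + -0.3200i → escape time 6
(row=5, col=0): c = -1.8100 + -0.5400i → escape time 3
(row=5, col=1): c = -1.3575 + -0.5400i → escape time 3
(row=5, col=2): c = -0.9050 + -0.5400i → escape time 5
(row=5, col=3): c = -0.4525 + -0.5400i → escape time 6
(row=5, col=4): c = 0.0000 + -0.5400i → escape time 6

Answer: 33566
36666
46666
46666
36666
33566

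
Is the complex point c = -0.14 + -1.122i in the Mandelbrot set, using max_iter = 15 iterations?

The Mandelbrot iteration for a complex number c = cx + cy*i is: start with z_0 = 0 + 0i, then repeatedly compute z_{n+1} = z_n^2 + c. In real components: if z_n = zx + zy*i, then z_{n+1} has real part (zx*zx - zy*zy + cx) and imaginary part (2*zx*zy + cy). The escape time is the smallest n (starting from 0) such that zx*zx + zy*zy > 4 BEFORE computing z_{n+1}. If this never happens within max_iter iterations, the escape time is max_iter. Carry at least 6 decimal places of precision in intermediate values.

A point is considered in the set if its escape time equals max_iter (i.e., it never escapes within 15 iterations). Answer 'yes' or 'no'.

Answer: no

Derivation:
z_0 = 0 + 0i, c = -0.1400 + -1.1220i
Iter 1: z = -0.1400 + -1.1220i, |z|^2 = 1.2785
Iter 2: z = -1.3793 + -0.8078i, |z|^2 = 2.5550
Iter 3: z = 1.1098 + 1.1065i, |z|^2 = 2.4560
Iter 4: z = -0.1326 + 1.3340i, |z|^2 = 1.7971
Iter 5: z = -1.9019 + -1.4758i, |z|^2 = 5.7953
Escaped at iteration 5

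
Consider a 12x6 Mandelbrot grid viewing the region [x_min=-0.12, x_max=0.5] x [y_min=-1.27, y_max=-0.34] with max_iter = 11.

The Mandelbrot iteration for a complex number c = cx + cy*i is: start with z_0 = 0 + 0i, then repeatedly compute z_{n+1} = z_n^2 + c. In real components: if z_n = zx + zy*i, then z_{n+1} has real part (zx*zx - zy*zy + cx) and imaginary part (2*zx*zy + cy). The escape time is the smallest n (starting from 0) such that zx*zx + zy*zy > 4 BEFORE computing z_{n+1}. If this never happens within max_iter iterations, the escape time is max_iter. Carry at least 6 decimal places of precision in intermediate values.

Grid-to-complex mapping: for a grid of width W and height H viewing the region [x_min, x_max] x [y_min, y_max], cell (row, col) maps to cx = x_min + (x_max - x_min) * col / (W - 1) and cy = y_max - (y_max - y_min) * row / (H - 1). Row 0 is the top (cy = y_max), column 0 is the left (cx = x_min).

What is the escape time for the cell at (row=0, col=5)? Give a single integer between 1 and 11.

Answer: 11

Derivation:
z_0 = 0 + 0i, c = 0.1618 + -0.3400i
Iter 1: z = 0.1618 + -0.3400i, |z|^2 = 0.1418
Iter 2: z = 0.0724 + -0.4500i, |z|^2 = 0.2078
Iter 3: z = -0.0355 + -0.4052i, |z|^2 = 0.1654
Iter 4: z = -0.0011 + -0.3113i, |z|^2 = 0.0969
Iter 5: z = 0.0649 + -0.3393i, |z|^2 = 0.1194
Iter 6: z = 0.0509 + -0.3841i, |z|^2 = 0.1501
Iter 7: z = 0.0169 + -0.3791i, |z|^2 = 0.1440
Iter 8: z = 0.0184 + -0.3528i, |z|^2 = 0.1248
Iter 9: z = 0.0377 + -0.3530i, |z|^2 = 0.1260
Iter 10: z = 0.0386 + -0.3666i, |z|^2 = 0.1359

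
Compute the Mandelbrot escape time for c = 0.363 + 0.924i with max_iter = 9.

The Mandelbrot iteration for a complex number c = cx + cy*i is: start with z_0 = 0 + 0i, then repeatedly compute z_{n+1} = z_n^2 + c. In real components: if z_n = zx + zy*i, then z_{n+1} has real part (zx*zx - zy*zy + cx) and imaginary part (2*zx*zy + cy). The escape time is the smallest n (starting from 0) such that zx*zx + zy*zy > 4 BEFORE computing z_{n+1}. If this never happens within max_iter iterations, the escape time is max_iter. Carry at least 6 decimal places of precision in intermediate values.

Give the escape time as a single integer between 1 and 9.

z_0 = 0 + 0i, c = 0.3630 + 0.9240i
Iter 1: z = 0.3630 + 0.9240i, |z|^2 = 0.9855
Iter 2: z = -0.3590 + 1.5948i, |z|^2 = 2.6723
Iter 3: z = -2.0516 + -0.2211i, |z|^2 = 4.2579
Escaped at iteration 3

Answer: 3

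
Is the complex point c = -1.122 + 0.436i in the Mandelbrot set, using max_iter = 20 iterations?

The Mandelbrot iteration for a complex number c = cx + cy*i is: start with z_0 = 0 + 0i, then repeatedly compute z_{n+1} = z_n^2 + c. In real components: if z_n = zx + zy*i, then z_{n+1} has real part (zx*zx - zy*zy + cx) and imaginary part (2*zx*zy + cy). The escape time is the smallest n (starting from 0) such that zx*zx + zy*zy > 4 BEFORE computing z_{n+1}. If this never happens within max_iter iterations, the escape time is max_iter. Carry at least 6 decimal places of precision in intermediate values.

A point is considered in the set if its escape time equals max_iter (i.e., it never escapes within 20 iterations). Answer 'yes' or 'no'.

z_0 = 0 + 0i, c = -1.1220 + 0.4360i
Iter 1: z = -1.1220 + 0.4360i, |z|^2 = 1.4490
Iter 2: z = -0.0532 + -0.5424i, |z|^2 = 0.2970
Iter 3: z = -1.4133 + 0.4937i, |z|^2 = 2.2413
Iter 4: z = 0.6318 + -0.9596i, |z|^2 = 1.3200
Iter 5: z = -1.6437 + -0.7765i, |z|^2 = 3.3047
Iter 6: z = 0.9767 + 2.9888i, |z|^2 = 9.8866
Escaped at iteration 6

Answer: no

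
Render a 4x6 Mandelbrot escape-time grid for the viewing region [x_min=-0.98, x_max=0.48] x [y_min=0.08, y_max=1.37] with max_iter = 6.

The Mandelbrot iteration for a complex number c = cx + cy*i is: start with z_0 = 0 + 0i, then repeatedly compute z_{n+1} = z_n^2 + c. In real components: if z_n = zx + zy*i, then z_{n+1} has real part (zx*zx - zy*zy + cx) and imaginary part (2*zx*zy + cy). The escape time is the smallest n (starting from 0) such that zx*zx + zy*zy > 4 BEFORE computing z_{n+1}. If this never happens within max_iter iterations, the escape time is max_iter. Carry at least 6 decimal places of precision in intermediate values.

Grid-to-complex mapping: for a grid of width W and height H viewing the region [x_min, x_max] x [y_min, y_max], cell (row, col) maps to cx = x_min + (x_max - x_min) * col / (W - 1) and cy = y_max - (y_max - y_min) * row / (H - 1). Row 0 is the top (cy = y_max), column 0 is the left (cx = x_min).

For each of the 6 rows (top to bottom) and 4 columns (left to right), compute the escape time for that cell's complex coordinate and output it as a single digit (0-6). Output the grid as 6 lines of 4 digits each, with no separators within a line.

(row=0, col=0): c = -0.9800 + 1.3700i → escape time 2
(row=0, col=1): c = -0.4933 + 1.3700i → escape time 2
(row=0, col=2): c = -0.0067 + 1.3700i → escape time 2
(row=0, col=3): c = 0.4800 + 1.3700i → escape time 2
(row=1, col=0): c = -0.9800 + 1.1120i → escape time 3
(row=1, col=1): c = -0.4933 + 1.1120i → escape time 3
(row=1, col=2): c = -0.0067 + 1.1120i → escape time 4
(row=1, col=3): c = 0.4800 + 1.1120i → escape time 2
(row=2, col=0): c = -0.9800 + 0.8540i → escape time 3
(row=2, col=1): c = -0.4933 + 0.8540i → escape time 5
(row=2, col=2): c = -0.0067 + 0.8540i → escape time 6
(row=2, col=3): c = 0.4800 + 0.8540i → escape time 3
(row=3, col=0): c = -0.9800 + 0.5960i → escape time 5
(row=3, col=1): c = -0.4933 + 0.5960i → escape time 6
(row=3, col=2): c = -0.0067 + 0.5960i → escape time 6
(row=3, col=3): c = 0.4800 + 0.5960i → escape time 5
(row=4, col=0): c = -0.9800 + 0.3380i → escape time 6
(row=4, col=1): c = -0.4933 + 0.3380i → escape time 6
(row=4, col=2): c = -0.0067 + 0.3380i → escape time 6
(row=4, col=3): c = 0.4800 + 0.3380i → escape time 6
(row=5, col=0): c = -0.9800 + 0.0800i → escape time 6
(row=5, col=1): c = -0.4933 + 0.0800i → escape time 6
(row=5, col=2): c = -0.0067 + 0.0800i → escape time 6
(row=5, col=3): c = 0.4800 + 0.0800i → escape time 5

Answer: 2222
3342
3563
5665
6666
6665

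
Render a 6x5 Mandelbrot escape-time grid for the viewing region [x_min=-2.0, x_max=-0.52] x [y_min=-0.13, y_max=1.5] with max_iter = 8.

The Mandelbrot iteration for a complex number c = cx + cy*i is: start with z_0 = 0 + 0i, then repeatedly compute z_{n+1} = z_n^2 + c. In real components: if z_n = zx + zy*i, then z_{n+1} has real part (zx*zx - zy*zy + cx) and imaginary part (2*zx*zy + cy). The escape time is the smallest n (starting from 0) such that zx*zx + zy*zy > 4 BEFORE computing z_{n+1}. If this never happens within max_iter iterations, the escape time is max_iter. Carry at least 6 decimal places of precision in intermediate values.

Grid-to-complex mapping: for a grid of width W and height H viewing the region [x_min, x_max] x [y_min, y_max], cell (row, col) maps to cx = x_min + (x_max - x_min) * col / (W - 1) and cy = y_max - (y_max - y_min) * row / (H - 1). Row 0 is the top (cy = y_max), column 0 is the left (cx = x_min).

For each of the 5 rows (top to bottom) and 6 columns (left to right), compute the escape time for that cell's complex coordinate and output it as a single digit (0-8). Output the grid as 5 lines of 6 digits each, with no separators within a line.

Answer: 111222
112334
133348
145888
148888

Derivation:
(row=0, col=0): c = -2.0000 + 1.5000i → escape time 1
(row=0, col=1): c = -1.7040 + 1.5000i → escape time 1
(row=0, col=2): c = -1.4080 + 1.5000i → escape time 1
(row=0, col=3): c = -1.1120 + 1.5000i → escape time 2
(row=0, col=4): c = -0.8160 + 1.5000i → escape time 2
(row=0, col=5): c = -0.5200 + 1.5000i → escape time 2
(row=1, col=0): c = -2.0000 + 1.0925i → escape time 1
(row=1, col=1): c = -1.7040 + 1.0925i → escape time 1
(row=1, col=2): c = -1.4080 + 1.0925i → escape time 2
(row=1, col=3): c = -1.1120 + 1.0925i → escape time 3
(row=1, col=4): c = -0.8160 + 1.0925i → escape time 3
(row=1, col=5): c = -0.5200 + 1.0925i → escape time 4
(row=2, col=0): c = -2.0000 + 0.6850i → escape time 1
(row=2, col=1): c = -1.7040 + 0.6850i → escape time 3
(row=2, col=2): c = -1.4080 + 0.6850i → escape time 3
(row=2, col=3): c = -1.1120 + 0.6850i → escape time 3
(row=2, col=4): c = -0.8160 + 0.6850i → escape time 4
(row=2, col=5): c = -0.5200 + 0.6850i → escape time 8
(row=3, col=0): c = -2.0000 + 0.2775i → escape time 1
(row=3, col=1): c = -1.7040 + 0.2775i → escape time 4
(row=3, col=2): c = -1.4080 + 0.2775i → escape time 5
(row=3, col=3): c = -1.1120 + 0.2775i → escape time 8
(row=3, col=4): c = -0.8160 + 0.2775i → escape time 8
(row=3, col=5): c = -0.5200 + 0.2775i → escape time 8
(row=4, col=0): c = -2.0000 + -0.1300i → escape time 1
(row=4, col=1): c = -1.7040 + -0.1300i → escape time 4
(row=4, col=2): c = -1.4080 + -0.1300i → escape time 8
(row=4, col=3): c = -1.1120 + -0.1300i → escape time 8
(row=4, col=4): c = -0.8160 + -0.1300i → escape time 8
(row=4, col=5): c = -0.5200 + -0.1300i → escape time 8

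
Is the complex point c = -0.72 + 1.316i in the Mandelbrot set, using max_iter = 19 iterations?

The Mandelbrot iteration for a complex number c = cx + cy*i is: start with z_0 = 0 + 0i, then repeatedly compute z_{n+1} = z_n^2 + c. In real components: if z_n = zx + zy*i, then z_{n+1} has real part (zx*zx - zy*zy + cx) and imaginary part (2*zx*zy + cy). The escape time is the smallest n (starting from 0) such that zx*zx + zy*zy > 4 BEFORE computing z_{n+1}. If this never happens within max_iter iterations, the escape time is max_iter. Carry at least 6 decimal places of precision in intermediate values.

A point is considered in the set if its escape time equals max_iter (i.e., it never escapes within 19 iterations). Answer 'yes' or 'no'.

Answer: no

Derivation:
z_0 = 0 + 0i, c = -0.7200 + 1.3160i
Iter 1: z = -0.7200 + 1.3160i, |z|^2 = 2.2503
Iter 2: z = -1.9335 + -0.5790i, |z|^2 = 4.0735
Escaped at iteration 2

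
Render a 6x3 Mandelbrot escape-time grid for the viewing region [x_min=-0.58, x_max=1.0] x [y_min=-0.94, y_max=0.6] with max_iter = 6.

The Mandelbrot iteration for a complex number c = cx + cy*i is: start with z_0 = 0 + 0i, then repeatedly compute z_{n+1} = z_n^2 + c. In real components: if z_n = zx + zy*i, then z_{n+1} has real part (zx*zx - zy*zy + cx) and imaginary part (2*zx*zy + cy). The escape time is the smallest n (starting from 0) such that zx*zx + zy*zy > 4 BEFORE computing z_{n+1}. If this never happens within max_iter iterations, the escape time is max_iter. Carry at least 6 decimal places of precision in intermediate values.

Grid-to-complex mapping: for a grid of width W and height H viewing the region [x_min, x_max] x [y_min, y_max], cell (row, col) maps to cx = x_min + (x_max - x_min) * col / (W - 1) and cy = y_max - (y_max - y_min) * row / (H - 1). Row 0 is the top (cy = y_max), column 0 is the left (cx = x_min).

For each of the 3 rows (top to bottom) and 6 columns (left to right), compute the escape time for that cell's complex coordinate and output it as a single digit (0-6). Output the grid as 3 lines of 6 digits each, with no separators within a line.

(row=0, col=0): c = -0.5800 + 0.6000i → escape time 6
(row=0, col=1): c = -0.2640 + 0.6000i → escape time 6
(row=0, col=2): c = 0.0520 + 0.6000i → escape time 6
(row=0, col=3): c = 0.3680 + 0.6000i → escape time 6
(row=0, col=4): c = 0.6840 + 0.6000i → escape time 3
(row=0, col=5): c = 1.0000 + 0.6000i → escape time 2
(row=1, col=0): c = -0.5800 + -0.1700i → escape time 6
(row=1, col=1): c = -0.2640 + -0.1700i → escape time 6
(row=1, col=2): c = 0.0520 + -0.1700i → escape time 6
(row=1, col=3): c = 0.3680 + -0.1700i → escape time 6
(row=1, col=4): c = 0.6840 + -0.1700i → escape time 3
(row=1, col=5): c = 1.0000 + -0.1700i → escape time 2
(row=2, col=0): c = -0.5800 + -0.9400i → escape time 4
(row=2, col=1): c = -0.2640 + -0.9400i → escape time 6
(row=2, col=2): c = 0.0520 + -0.9400i → escape time 6
(row=2, col=3): c = 0.3680 + -0.9400i → escape time 3
(row=2, col=4): c = 0.6840 + -0.9400i → escape time 2
(row=2, col=5): c = 1.0000 + -0.9400i → escape time 2

Answer: 666632
666632
466322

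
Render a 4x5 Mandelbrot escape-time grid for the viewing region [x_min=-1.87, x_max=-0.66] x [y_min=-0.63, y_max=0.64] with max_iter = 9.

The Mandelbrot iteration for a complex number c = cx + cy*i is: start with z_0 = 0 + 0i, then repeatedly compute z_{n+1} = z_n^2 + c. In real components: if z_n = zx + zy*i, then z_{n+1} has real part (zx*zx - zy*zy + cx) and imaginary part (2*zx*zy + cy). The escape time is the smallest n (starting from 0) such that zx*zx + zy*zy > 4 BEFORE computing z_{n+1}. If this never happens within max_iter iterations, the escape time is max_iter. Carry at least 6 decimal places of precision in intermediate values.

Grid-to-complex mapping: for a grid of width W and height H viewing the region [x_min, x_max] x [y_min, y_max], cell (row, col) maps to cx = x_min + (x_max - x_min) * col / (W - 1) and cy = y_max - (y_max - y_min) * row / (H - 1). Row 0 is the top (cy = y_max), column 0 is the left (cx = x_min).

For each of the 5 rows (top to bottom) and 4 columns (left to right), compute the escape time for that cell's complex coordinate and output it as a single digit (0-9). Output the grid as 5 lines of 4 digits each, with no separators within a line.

Answer: 2347
3599
9999
3599
2347

Derivation:
(row=0, col=0): c = -1.8700 + 0.6400i → escape time 2
(row=0, col=1): c = -1.4667 + 0.6400i → escape time 3
(row=0, col=2): c = -1.0633 + 0.6400i → escape time 4
(row=0, col=3): c = -0.6600 + 0.6400i → escape time 7
(row=1, col=0): c = -1.8700 + 0.3225i → escape time 3
(row=1, col=1): c = -1.4667 + 0.3225i → escape time 5
(row=1, col=2): c = -1.0633 + 0.3225i → escape time 9
(row=1, col=3): c = -0.6600 + 0.3225i → escape time 9
(row=2, col=0): c = -1.8700 + 0.0050i → escape time 9
(row=2, col=1): c = -1.4667 + 0.0050i → escape time 9
(row=2, col=2): c = -1.0633 + 0.0050i → escape time 9
(row=2, col=3): c = -0.6600 + 0.0050i → escape time 9
(row=3, col=0): c = -1.8700 + -0.3125i → escape time 3
(row=3, col=1): c = -1.4667 + -0.3125i → escape time 5
(row=3, col=2): c = -1.0633 + -0.3125i → escape time 9
(row=3, col=3): c = -0.6600 + -0.3125i → escape time 9
(row=4, col=0): c = -1.8700 + -0.6300i → escape time 2
(row=4, col=1): c = -1.4667 + -0.6300i → escape time 3
(row=4, col=2): c = -1.0633 + -0.6300i → escape time 4
(row=4, col=3): c = -0.6600 + -0.6300i → escape time 7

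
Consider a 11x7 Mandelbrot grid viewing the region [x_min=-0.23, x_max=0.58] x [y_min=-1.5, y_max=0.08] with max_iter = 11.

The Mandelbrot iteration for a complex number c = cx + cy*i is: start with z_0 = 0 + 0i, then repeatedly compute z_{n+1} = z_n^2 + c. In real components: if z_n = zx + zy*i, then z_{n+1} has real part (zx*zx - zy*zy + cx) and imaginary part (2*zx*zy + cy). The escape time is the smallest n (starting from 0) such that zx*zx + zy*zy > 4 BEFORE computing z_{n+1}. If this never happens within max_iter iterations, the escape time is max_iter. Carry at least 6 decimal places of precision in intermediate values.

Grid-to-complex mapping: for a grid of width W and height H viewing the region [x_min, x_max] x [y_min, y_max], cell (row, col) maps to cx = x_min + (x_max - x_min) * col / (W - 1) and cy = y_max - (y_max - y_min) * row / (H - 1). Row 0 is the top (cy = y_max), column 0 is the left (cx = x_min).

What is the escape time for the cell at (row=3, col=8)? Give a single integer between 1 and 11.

z_0 = 0 + 0i, c = 0.4180 + -0.7100i
Iter 1: z = 0.4180 + -0.7100i, |z|^2 = 0.6788
Iter 2: z = 0.0886 + -1.3036i, |z|^2 = 1.7071
Iter 3: z = -1.2734 + -0.9411i, |z|^2 = 2.5072
Iter 4: z = 1.1540 + 1.6867i, |z|^2 = 4.1767
Escaped at iteration 4

Answer: 4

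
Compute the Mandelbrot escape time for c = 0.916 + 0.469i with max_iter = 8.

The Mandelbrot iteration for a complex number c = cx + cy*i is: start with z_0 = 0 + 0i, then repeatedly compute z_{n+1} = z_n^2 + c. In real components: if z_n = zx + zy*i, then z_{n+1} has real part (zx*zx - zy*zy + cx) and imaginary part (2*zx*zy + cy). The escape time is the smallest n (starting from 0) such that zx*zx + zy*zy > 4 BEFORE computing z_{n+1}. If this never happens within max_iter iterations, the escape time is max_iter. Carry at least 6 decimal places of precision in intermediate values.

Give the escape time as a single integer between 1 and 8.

Answer: 2

Derivation:
z_0 = 0 + 0i, c = 0.9160 + 0.4690i
Iter 1: z = 0.9160 + 0.4690i, |z|^2 = 1.0590
Iter 2: z = 1.5351 + 1.3282i, |z|^2 = 4.1207
Escaped at iteration 2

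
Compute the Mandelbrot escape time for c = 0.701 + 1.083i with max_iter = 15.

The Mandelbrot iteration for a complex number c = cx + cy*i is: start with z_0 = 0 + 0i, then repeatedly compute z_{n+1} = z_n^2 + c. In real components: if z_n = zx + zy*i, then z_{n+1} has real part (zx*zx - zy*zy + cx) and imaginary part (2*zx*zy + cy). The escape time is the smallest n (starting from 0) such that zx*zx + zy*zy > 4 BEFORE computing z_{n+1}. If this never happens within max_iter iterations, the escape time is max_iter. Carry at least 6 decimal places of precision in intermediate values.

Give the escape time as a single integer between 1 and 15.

z_0 = 0 + 0i, c = 0.7010 + 1.0830i
Iter 1: z = 0.7010 + 1.0830i, |z|^2 = 1.6643
Iter 2: z = 0.0195 + 2.6014i, |z|^2 = 6.7675
Escaped at iteration 2

Answer: 2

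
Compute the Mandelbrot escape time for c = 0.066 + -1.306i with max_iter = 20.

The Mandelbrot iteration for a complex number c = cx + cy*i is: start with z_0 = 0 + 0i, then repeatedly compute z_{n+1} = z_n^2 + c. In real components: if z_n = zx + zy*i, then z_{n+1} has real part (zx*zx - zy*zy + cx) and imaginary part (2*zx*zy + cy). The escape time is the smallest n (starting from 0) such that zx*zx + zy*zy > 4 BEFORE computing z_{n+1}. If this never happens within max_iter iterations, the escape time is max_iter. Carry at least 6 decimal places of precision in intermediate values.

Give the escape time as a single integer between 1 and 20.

z_0 = 0 + 0i, c = 0.0660 + -1.3060i
Iter 1: z = 0.0660 + -1.3060i, |z|^2 = 1.7100
Iter 2: z = -1.6353 + -1.4784i, |z|^2 = 4.8598
Escaped at iteration 2

Answer: 2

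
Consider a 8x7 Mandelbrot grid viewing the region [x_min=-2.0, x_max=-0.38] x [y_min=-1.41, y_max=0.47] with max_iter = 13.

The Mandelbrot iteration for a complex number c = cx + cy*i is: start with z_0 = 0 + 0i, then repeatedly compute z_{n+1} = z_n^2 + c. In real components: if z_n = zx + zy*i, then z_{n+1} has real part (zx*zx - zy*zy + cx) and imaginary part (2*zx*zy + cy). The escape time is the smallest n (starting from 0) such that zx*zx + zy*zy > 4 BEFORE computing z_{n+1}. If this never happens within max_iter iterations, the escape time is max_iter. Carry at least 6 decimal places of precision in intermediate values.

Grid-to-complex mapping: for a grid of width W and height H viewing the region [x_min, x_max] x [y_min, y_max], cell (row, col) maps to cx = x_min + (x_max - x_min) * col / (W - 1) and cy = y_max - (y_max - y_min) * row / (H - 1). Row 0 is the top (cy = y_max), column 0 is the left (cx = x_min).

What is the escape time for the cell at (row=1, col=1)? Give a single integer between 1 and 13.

Answer: 4

Derivation:
z_0 = 0 + 0i, c = -1.7686 + 0.1567i
Iter 1: z = -1.7686 + 0.1567i, |z|^2 = 3.1524
Iter 2: z = 1.3347 + -0.3975i, |z|^2 = 1.9395
Iter 3: z = -0.1451 + -0.9044i, |z|^2 = 0.8390
Iter 4: z = -2.5655 + 0.4191i, |z|^2 = 6.7573
Escaped at iteration 4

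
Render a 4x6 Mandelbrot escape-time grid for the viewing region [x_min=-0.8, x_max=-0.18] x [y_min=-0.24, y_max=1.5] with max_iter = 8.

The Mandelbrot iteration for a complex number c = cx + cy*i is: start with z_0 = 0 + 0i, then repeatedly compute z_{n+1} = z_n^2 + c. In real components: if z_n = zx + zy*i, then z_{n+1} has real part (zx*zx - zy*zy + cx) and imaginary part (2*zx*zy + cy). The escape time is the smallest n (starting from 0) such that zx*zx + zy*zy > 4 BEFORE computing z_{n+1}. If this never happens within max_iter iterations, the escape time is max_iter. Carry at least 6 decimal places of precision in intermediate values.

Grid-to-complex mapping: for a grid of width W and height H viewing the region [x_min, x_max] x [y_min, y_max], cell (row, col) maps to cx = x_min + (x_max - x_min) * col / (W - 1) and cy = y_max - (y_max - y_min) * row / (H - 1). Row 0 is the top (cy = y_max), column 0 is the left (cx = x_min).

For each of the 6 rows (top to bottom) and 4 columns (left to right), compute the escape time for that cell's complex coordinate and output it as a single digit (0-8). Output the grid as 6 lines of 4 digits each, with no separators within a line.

Answer: 2222
3334
4468
6888
8888
8888

Derivation:
(row=0, col=0): c = -0.8000 + 1.5000i → escape time 2
(row=0, col=1): c = -0.5933 + 1.5000i → escape time 2
(row=0, col=2): c = -0.3867 + 1.5000i → escape time 2
(row=0, col=3): c = -0.1800 + 1.5000i → escape time 2
(row=1, col=0): c = -0.8000 + 1.1520i → escape time 3
(row=1, col=1): c = -0.5933 + 1.1520i → escape time 3
(row=1, col=2): c = -0.3867 + 1.1520i → escape time 3
(row=1, col=3): c = -0.1800 + 1.1520i → escape time 4
(row=2, col=0): c = -0.8000 + 0.8040i → escape time 4
(row=2, col=1): c = -0.5933 + 0.8040i → escape time 4
(row=2, col=2): c = -0.3867 + 0.8040i → escape time 6
(row=2, col=3): c = -0.1800 + 0.8040i → escape time 8
(row=3, col=0): c = -0.8000 + 0.4560i → escape time 6
(row=3, col=1): c = -0.5933 + 0.4560i → escape time 8
(row=3, col=2): c = -0.3867 + 0.4560i → escape time 8
(row=3, col=3): c = -0.1800 + 0.4560i → escape time 8
(row=4, col=0): c = -0.8000 + 0.1080i → escape time 8
(row=4, col=1): c = -0.5933 + 0.1080i → escape time 8
(row=4, col=2): c = -0.3867 + 0.1080i → escape time 8
(row=4, col=3): c = -0.1800 + 0.1080i → escape time 8
(row=5, col=0): c = -0.8000 + -0.2400i → escape time 8
(row=5, col=1): c = -0.5933 + -0.2400i → escape time 8
(row=5, col=2): c = -0.3867 + -0.2400i → escape time 8
(row=5, col=3): c = -0.1800 + -0.2400i → escape time 8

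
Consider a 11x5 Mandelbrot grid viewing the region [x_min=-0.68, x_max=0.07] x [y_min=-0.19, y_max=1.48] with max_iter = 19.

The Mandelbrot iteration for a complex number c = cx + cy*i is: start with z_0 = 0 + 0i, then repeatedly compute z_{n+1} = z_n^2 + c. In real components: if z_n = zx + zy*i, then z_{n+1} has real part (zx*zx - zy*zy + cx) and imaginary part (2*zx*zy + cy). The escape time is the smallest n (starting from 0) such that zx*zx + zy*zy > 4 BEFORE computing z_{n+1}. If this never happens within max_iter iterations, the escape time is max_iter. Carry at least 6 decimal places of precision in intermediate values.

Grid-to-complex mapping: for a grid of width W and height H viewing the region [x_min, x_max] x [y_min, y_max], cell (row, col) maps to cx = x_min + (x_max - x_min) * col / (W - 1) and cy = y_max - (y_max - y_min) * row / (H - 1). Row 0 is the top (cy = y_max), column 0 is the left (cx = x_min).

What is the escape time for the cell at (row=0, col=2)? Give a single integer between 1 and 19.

Answer: 2

Derivation:
z_0 = 0 + 0i, c = -0.5300 + 1.4800i
Iter 1: z = -0.5300 + 1.4800i, |z|^2 = 2.4713
Iter 2: z = -2.4395 + -0.0888i, |z|^2 = 5.9590
Escaped at iteration 2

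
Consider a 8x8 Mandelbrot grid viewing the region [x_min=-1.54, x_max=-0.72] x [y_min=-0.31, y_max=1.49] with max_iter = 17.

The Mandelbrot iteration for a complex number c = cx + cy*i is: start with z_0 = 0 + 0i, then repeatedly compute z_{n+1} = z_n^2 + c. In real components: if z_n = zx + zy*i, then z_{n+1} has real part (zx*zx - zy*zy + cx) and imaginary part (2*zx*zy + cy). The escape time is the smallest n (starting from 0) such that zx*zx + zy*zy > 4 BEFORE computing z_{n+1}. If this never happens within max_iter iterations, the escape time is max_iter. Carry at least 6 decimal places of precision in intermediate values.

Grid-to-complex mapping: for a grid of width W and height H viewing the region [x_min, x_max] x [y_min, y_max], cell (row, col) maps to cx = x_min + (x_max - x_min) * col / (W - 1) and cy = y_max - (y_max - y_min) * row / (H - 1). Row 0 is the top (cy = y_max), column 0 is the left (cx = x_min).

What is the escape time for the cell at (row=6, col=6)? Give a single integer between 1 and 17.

z_0 = 0 + 0i, c = -0.8371 + -0.0529i
Iter 1: z = -0.8371 + -0.0529i, |z|^2 = 0.7036
Iter 2: z = -0.1391 + 0.0356i, |z|^2 = 0.0206
Iter 3: z = -0.8191 + -0.0628i, |z|^2 = 0.6748
Iter 4: z = -0.1702 + 0.0500i, |z|^2 = 0.0315
Iter 5: z = -0.8107 + -0.0699i, |z|^2 = 0.6621
Iter 6: z = -0.1849 + 0.0604i, |z|^2 = 0.0378
Iter 7: z = -0.8066 + -0.0752i, |z|^2 = 0.6563
Iter 8: z = -0.1922 + 0.0685i, |z|^2 = 0.0416
Iter 9: z = -0.8049 + -0.0792i, |z|^2 = 0.6541
Iter 10: z = -0.1955 + 0.0746i, |z|^2 = 0.0438
Iter 11: z = -0.8045 + -0.0820i, |z|^2 = 0.6539
Iter 12: z = -0.1967 + 0.0791i, |z|^2 = 0.0449
Iter 13: z = -0.8047 + -0.0840i, |z|^2 = 0.6546
Iter 14: z = -0.1966 + 0.0823i, |z|^2 = 0.0454
Iter 15: z = -0.8053 + -0.0852i, |z|^2 = 0.6557
Iter 16: z = -0.1960 + 0.0844i, |z|^2 = 0.0455

Answer: 17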